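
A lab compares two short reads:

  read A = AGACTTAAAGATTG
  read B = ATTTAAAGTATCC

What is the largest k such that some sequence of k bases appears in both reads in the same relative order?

Taking A (read A #1, read B #1) → T (read A #5, read B #3) → T (read A #6, read B #4) → A (read A #7, read B #5) → A (read A #8, read B #6) → A (read A #9, read B #7) → G (read A #10, read B #8) → A (read A #11, read B #10) → T (read A #12, read B #11) gives a common subsequence of length 9. dp[14][13] = 9 confirms this is the maximum.

9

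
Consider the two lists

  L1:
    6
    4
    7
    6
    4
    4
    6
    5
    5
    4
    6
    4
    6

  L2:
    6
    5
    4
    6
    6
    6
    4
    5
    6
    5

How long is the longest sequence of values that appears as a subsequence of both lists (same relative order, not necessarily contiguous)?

Let dp[i][j] be the LCS length of the first i values of L1 and the first j values of L2. dp[i][j] = dp[i-1][j-1]+1 when the i-th and j-th values match, else max(dp[i-1][j], dp[i][j-1]).
    ·  6  5  4  6  6  6  4  5  6  5
 ·  0  0  0  0  0  0  0  0  0  0  0
 6  0  1  1  1  1  1  1  1  1  1  1
 4  0  1  1  2  2  2  2  2  2  2  2
 7  0  1  1  2  2  2  2  2  2  2  2
 6  0  1  1  2  3  3  3  3  3  3  3
 4  0  1  1  2  3  3  3  4  4  4  4
 4  0  1  1  2  3  3  3  4  4  4  4
 6  0  1  1  2  3  4  4  4  4  5  5
 5  0  1  2  2  3  4  4  4  5  5  6
 5  0  1  2  2  3  4  4  4  5  5  6
 4  0  1  2  3  3  4  4  5  5  5  6
 6  0  1  2  3  4  4  5  5  5  6  6
 4  0  1  2  3  4  4  5  6  6  6  6
 6  0  1  2  3  4  5  5  6  6  7  7
dp[13][10] = 7. One LCS (by backtracking along matches): 6, 4, 6, 6, 6, 4, 6.

7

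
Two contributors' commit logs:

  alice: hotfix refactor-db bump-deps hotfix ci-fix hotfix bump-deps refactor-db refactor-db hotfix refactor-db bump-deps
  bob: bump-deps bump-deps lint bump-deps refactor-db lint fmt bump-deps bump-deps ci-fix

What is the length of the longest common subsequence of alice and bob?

4

Taking bump-deps (alice #3, bob #2); then bump-deps (alice #7, bob #4); then refactor-db (alice #8, bob #5); then bump-deps (alice #12, bob #9) gives a common subsequence of length 4. dp[12][10] = 4 confirms this is the maximum.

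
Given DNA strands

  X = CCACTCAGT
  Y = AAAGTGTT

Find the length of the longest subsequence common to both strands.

4

Let dp[i][j] be the LCS length of the first i bases of X and the first j bases of Y. dp[i][j] = dp[i-1][j-1]+1 when the i-th and j-th bases match, else max(dp[i-1][j], dp[i][j-1]).
    ·  A  A  A  G  T  G  T  T
 ·  0  0  0  0  0  0  0  0  0
 C  0  0  0  0  0  0  0  0  0
 C  0  0  0  0  0  0  0  0  0
 A  0  1  1  1  1  1  1  1  1
 C  0  1  1  1  1  1  1  1  1
 T  0  1  1  1  1  2  2  2  2
 C  0  1  1  1  1  2  2  2  2
 A  0  1  2  2  2  2  2  2  2
 G  0  1  2  2  3  3  3  3  3
 T  0  1  2  2  3  4  4  4  4
dp[9][8] = 4. One LCS (by backtracking along matches): ATGT.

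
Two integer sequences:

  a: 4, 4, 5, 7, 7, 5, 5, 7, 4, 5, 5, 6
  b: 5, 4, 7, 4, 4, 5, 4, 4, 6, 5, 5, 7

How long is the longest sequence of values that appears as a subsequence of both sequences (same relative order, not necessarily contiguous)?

6

Taking 4 (a #1, b #4), then 4 (a #2, b #5), then 5 (a #3, b #6), then 5 (a #6, b #10), then 5 (a #7, b #11), then 7 (a #8, b #12) gives a common subsequence of length 6. dp[12][12] = 6 confirms this is the maximum.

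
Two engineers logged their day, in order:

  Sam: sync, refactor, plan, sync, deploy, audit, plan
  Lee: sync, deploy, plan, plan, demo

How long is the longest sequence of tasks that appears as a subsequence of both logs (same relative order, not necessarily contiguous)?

3

Taking sync (Sam #1, Lee #1); then plan (Sam #3, Lee #3); then plan (Sam #7, Lee #4) gives a common subsequence of length 3. dp[7][5] = 3 confirms this is the maximum.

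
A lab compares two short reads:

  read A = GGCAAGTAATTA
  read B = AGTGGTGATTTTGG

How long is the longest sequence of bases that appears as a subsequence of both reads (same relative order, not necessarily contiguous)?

Taking G [1,2], then G [2,4], then G [6,5], then T [7,6], then A [8,8], then T [10,11], then T [11,12] gives a common subsequence of length 7. The LCS DP gives dp[12][14] = 7, so this is optimal.

7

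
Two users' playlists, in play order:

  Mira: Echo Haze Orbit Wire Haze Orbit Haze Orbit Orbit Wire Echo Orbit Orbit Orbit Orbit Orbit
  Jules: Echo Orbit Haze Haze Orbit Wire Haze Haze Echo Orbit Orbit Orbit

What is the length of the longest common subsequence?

Pick Echo (Mira #1, Jules #1) → Haze (Mira #2, Jules #4) → Orbit (Mira #3, Jules #5) → Wire (Mira #4, Jules #6) → Haze (Mira #5, Jules #7) → Haze (Mira #7, Jules #8) → Echo (Mira #11, Jules #9) → Orbit (Mira #14, Jules #10) → Orbit (Mira #15, Jules #11) → Orbit (Mira #16, Jules #12); all 10 songs appear in both, in order. Since dp[16][12] = 10, nothing longer is possible.

10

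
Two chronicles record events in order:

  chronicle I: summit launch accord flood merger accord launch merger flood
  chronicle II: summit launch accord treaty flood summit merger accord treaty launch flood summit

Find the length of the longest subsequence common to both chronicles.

8

Taking summit [1,1]; then launch [2,2]; then accord [3,3]; then flood [4,5]; then merger [5,7]; then accord [6,8]; then launch [7,10]; then flood [9,11] gives a common subsequence of length 8. Since dp[9][12] = 8, nothing longer is possible.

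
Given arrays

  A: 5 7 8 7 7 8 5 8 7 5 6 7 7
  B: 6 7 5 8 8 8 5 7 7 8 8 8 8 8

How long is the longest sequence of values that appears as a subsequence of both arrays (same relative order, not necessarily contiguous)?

7

Pick 5 [1,3]; then 8 [3,4]; then 8 [6,5]; then 8 [8,6]; then 5 [10,7]; then 7 [12,8]; then 7 [13,9]; all 7 values appear in both, in order. The LCS DP gives dp[13][14] = 7, so this is optimal.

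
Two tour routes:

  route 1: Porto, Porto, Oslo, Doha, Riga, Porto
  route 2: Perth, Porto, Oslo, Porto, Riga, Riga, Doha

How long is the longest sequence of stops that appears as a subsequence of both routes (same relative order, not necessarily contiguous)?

3

Taking Porto at route 1[1]=route 2[2]; then Porto at route 1[2]=route 2[4]; then Doha at route 1[4]=route 2[7] gives a common subsequence of length 3. dp[6][7] = 3 confirms this is the maximum.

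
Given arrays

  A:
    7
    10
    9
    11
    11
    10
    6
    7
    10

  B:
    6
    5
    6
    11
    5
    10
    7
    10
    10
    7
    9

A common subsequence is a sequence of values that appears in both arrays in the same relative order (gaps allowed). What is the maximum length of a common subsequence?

Match 7 (A #1, B #7), then 10 (A #2, B #8), then 10 (A #6, B #9), then 7 (A #8, B #10) — 4 values in the same relative order in both, and the DP table's final entry dp[9][11] is also 4, so no common subsequence is longer.

4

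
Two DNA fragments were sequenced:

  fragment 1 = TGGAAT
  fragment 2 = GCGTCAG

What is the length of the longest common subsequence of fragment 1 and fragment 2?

Taking G [2,1], G [3,3], A [4,6] gives a common subsequence of length 3. dp[6][7] = 3 confirms this is the maximum.

3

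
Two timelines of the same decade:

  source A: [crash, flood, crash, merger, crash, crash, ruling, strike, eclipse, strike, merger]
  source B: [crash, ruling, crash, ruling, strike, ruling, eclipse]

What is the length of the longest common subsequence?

Taking crash at source A[1]=source B[1]; then crash at source A[6]=source B[3]; then ruling at source A[7]=source B[4]; then strike at source A[8]=source B[5]; then eclipse at source A[9]=source B[7] gives a common subsequence of length 5. dp[11][7] = 5 confirms this is the maximum.

5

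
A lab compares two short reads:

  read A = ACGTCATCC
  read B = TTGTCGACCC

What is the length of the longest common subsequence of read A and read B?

Taking G [3,3], T [4,4], C [5,5], A [6,7], C [8,9], C [9,10] gives a common subsequence of length 6. dp[9][10] = 6 confirms this is the maximum.

6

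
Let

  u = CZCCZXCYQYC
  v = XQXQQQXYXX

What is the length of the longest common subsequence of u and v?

3

Let dp[i][j] be the LCS length of the first i characters of u and the first j characters of v. dp[i][j] = dp[i-1][j-1]+1 when the i-th and j-th characters match, else max(dp[i-1][j], dp[i][j-1]).
    ·  X  Q  X  Q  Q  Q  X  Y  X  X
 ·  0  0  0  0  0  0  0  0  0  0  0
 C  0  0  0  0  0  0  0  0  0  0  0
 Z  0  0  0  0  0  0  0  0  0  0  0
 C  0  0  0  0  0  0  0  0  0  0  0
 C  0  0  0  0  0  0  0  0  0  0  0
 Z  0  0  0  0  0  0  0  0  0  0  0
 X  0  1  1  1  1  1  1  1  1  1  1
 C  0  1  1  1  1  1  1  1  1  1  1
 Y  0  1  1  1  1  1  1  1  2  2  2
 Q  0  1  2  2  2  2  2  2  2  2  2
 Y  0  1  2  2  2  2  2  2  3  3  3
 C  0  1  2  2  2  2  2  2  3  3  3
dp[11][10] = 3. One LCS (by backtracking along matches): XQY.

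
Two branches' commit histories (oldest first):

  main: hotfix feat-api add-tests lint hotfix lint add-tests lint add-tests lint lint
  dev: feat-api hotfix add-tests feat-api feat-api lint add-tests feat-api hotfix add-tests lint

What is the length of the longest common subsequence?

6

One common subsequence of length 6: hotfix [1,2] → feat-api [2,5] → add-tests [3,7] → hotfix [5,9] → add-tests [9,10] → lint [11,11]. The LCS DP gives dp[11][11] = 6, so this is optimal.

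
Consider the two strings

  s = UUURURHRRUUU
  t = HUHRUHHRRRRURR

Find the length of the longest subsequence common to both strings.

Pick U [1,2], U [2,5], R [4,8], R [6,9], R [8,10], R [9,11], U [10,12]; all 7 characters appear in both, in order. dp[12][14] = 7 confirms this is the maximum.

7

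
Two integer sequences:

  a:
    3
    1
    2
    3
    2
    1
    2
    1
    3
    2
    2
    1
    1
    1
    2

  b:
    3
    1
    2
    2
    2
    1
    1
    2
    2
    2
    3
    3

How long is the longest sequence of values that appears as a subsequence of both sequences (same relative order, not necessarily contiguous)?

9

Taking 3 [1,1], 1 [2,2], 2 [3,4], 2 [5,5], 1 [6,6], 1 [8,7], 2 [10,8], 2 [11,9], 2 [15,10] gives a common subsequence of length 9. dp[15][12] = 9 confirms this is the maximum.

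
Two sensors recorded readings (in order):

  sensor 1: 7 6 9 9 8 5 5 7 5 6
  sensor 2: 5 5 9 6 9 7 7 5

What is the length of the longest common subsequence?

Match 6 [2,4], 9 [3,5], 7 [8,7], 5 [9,8] — 4 values in the same relative order in both. dp[10][8] = 4 confirms this is the maximum.

4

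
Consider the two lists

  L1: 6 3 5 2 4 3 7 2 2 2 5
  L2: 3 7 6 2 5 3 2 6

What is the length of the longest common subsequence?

Taking 6 (L1 #1, L2 #3), then 5 (L1 #3, L2 #5), then 3 (L1 #6, L2 #6), then 2 (L1 #8, L2 #7) gives a common subsequence of length 4. The LCS DP gives dp[11][8] = 4, so this is optimal.

4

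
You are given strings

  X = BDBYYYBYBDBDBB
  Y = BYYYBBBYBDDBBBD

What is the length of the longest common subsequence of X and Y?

Pick B at X[3]=Y[1], then Y at X[4]=Y[2], then Y at X[5]=Y[3], then Y at X[6]=Y[4], then B at X[7]=Y[7], then Y at X[8]=Y[8], then B at X[9]=Y[9], then D at X[10]=Y[11], then B at X[11]=Y[12], then B at X[13]=Y[13], then B at X[14]=Y[14]; all 11 characters appear in both, in order. dp[14][15] = 11 confirms this is the maximum.

11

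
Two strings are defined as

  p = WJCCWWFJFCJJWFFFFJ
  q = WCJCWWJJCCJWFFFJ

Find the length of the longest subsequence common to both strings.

13

Taking W (p #1, q #1), then J (p #2, q #3), then C (p #4, q #4), then W (p #5, q #5), then W (p #6, q #6), then J (p #8, q #8), then C (p #10, q #10), then J (p #12, q #11), then W (p #13, q #12), then F (p #15, q #13), then F (p #16, q #14), then F (p #17, q #15), then J (p #18, q #16) gives a common subsequence of length 13, and the DP table's final entry dp[18][16] is also 13, so no common subsequence is longer.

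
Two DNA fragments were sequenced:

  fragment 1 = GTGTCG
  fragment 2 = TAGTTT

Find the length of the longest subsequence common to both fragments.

3

Pick G (fragment 1 #1, fragment 2 #3); then T (fragment 1 #2, fragment 2 #5); then T (fragment 1 #4, fragment 2 #6); all 3 bases appear in both, in order. The LCS DP gives dp[6][6] = 3, so this is optimal.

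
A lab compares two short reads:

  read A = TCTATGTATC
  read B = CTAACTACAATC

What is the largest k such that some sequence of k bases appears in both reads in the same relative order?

Let dp[i][j] be the LCS length of the first i bases of read A and the first j bases of read B. dp[i][j] = dp[i-1][j-1]+1 when the i-th and j-th bases match, else max(dp[i-1][j], dp[i][j-1]).
    ·  C  T  A  A  C  T  A  C  A  A  T  C
 ·  0  0  0  0  0  0  0  0  0  0  0  0  0
 T  0  0  1  1  1  1  1  1  1  1  1  1  1
 C  0  1  1  1  1  2  2  2  2  2  2  2  2
 T  0  1  2  2  2  2  3  3  3  3  3  3  3
 A  0  1  2  3  3  3  3  4  4  4  4  4  4
 T  0  1  2  3  3  3  4  4  4  4  4  5  5
 G  0  1  2  3  3  3  4  4  4  4  4  5  5
 T  0  1  2  3  3  3  4  4  4  4  4  5  5
 A  0  1  2  3  4  4  4  5  5  5  5  5  5
 T  0  1  2  3  4  4  5  5  5  5  5  6  6
 C  0  1  2  3  4  5  5  5  6  6  6  6  7
dp[10][12] = 7. One LCS (by backtracking along matches): TCTAATC.

7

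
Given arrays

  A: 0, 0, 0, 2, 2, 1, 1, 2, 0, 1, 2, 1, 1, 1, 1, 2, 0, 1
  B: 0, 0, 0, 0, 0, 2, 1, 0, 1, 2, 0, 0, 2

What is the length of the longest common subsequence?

9

Pick 0 at A[1]=B[3], 0 at A[2]=B[4], 0 at A[3]=B[5], 2 at A[5]=B[6], 1 at A[6]=B[7], 1 at A[7]=B[9], 2 at A[8]=B[10], 0 at A[9]=B[12], 2 at A[16]=B[13]; all 9 values appear in both, in order, and the DP table's final entry dp[18][13] is also 9, so no common subsequence is longer.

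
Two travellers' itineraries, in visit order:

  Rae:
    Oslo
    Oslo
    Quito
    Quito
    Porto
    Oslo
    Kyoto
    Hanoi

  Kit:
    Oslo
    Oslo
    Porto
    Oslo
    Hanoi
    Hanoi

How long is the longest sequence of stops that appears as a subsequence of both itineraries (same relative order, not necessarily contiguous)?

5

One common subsequence of length 5: Oslo [1,1]; then Oslo [2,2]; then Porto [5,3]; then Oslo [6,4]; then Hanoi [8,6]. The LCS DP gives dp[8][6] = 5, so this is optimal.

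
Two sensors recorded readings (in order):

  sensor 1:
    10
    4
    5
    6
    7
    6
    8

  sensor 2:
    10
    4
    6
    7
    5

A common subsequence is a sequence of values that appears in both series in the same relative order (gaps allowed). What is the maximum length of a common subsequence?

Pick 10 [1,1], 4 [2,2], 6 [4,3], 7 [5,4]; all 4 values appear in both, in order. dp[7][5] = 4 confirms this is the maximum.

4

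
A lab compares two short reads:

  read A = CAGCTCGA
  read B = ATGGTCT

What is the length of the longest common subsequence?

4

Match A (read A #2, read B #1), G (read A #3, read B #4), C (read A #4, read B #6), T (read A #5, read B #7) — 4 bases in the same relative order in both. The LCS DP gives dp[8][7] = 4, so this is optimal.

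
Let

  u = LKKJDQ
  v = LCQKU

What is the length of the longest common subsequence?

Let dp[i][j] be the LCS length of the first i characters of u and the first j characters of v. dp[i][j] = dp[i-1][j-1]+1 when the i-th and j-th characters match, else max(dp[i-1][j], dp[i][j-1]).
    ·  L  C  Q  K  U
 ·  0  0  0  0  0  0
 L  0  1  1  1  1  1
 K  0  1  1  1  2  2
 K  0  1  1  1  2  2
 J  0  1  1  1  2  2
 D  0  1  1  1  2  2
 Q  0  1  1  2  2  2
dp[6][5] = 2. One LCS (by backtracking along matches): LK.

2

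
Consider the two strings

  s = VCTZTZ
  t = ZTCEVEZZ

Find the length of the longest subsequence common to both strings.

Match V [1,5], then Z [4,7], then Z [6,8] — 3 characters in the same relative order in both. dp[6][8] = 3 confirms this is the maximum.

3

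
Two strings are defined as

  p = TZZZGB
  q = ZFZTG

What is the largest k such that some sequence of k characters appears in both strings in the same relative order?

3

Pick Z [2,1], Z [3,3], G [5,5]; all 3 characters appear in both, in order. The LCS DP gives dp[6][5] = 3, so this is optimal.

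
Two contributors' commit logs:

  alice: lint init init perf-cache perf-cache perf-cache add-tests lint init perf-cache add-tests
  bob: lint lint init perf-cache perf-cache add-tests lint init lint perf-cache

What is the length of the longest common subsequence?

8

Match lint (alice #1, bob #2), then init (alice #3, bob #3), then perf-cache (alice #5, bob #4), then perf-cache (alice #6, bob #5), then add-tests (alice #7, bob #6), then lint (alice #8, bob #7), then init (alice #9, bob #8), then perf-cache (alice #10, bob #10) — 8 commits in the same relative order in both. The LCS DP gives dp[11][10] = 8, so this is optimal.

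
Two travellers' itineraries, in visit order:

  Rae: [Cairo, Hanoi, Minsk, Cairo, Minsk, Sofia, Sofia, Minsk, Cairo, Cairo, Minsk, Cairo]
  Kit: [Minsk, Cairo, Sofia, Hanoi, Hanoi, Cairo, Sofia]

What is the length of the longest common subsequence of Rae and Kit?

Match Cairo at Rae[1]=Kit[2] → Hanoi at Rae[2]=Kit[5] → Cairo at Rae[4]=Kit[6] → Sofia at Rae[7]=Kit[7] — 4 stops in the same relative order in both. dp[12][7] = 4 confirms this is the maximum.

4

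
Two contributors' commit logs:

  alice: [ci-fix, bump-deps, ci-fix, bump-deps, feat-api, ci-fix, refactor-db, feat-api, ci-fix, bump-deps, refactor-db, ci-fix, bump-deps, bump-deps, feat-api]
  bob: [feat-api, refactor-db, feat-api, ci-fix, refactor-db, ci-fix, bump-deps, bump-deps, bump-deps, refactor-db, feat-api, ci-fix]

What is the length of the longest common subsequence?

9

One common subsequence of length 9: feat-api [5,1] → refactor-db [7,2] → feat-api [8,3] → ci-fix [9,4] → refactor-db [11,5] → ci-fix [12,6] → bump-deps [13,8] → bump-deps [14,9] → feat-api [15,11]. The LCS DP gives dp[15][12] = 9, so this is optimal.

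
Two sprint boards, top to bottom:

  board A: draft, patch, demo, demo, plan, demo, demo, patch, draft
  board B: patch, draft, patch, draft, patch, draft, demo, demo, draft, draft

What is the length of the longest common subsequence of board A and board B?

Taking draft at board A[1]=board B[4] → patch at board A[2]=board B[5] → demo at board A[3]=board B[7] → demo at board A[4]=board B[8] → draft at board A[9]=board B[10] gives a common subsequence of length 5. Since dp[9][10] = 5, nothing longer is possible.

5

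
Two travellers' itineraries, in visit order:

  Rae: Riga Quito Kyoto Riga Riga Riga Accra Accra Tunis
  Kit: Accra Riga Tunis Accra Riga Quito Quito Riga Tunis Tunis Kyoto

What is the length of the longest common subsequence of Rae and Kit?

Pick Riga [1,5] → Quito [2,7] → Riga [4,8] → Tunis [9,10]; all 4 stops appear in both, in order, and the DP table's final entry dp[9][11] is also 4, so no common subsequence is longer.

4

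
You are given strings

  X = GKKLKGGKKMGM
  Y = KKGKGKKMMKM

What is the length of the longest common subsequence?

8

Let dp[i][j] be the LCS length of the first i characters of X and the first j characters of Y. dp[i][j] = dp[i-1][j-1]+1 when the i-th and j-th characters match, else max(dp[i-1][j], dp[i][j-1]).
    ·  K  K  G  K  G  K  K  M  M  K  M
 ·  0  0  0  0  0  0  0  0  0  0  0  0
 G  0  0  0  1  1  1  1  1  1  1  1  1
 K  0  1  1  1  2  2  2  2  2  2  2  2
 K  0  1  2  2  2  2  3  3  3  3  3  3
 L  0  1  2  2  2  2  3  3  3  3  3  3
 K  0  1  2  2  3  3  3  4  4  4  4  4
 G  0  1  2  3  3  4  4  4  4  4  4  4
 G  0  1  2  3  3  4  4  4  4  4  4  4
 K  0  1  2  3  4  4  5  5  5  5  5  5
 K  0  1  2  3  4  4  5  6  6  6  6  6
 M  0  1  2  3  4  4  5  6  7  7  7  7
 G  0  1  2  3  4  5  5  6  7  7  7  7
 M  0  1  2  3  4  5  5  6  7  8  8  8
dp[12][11] = 8. One LCS (by backtracking along matches): KKKGKKMM.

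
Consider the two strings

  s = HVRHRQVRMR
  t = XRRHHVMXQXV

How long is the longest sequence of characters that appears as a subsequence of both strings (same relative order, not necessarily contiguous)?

Match H [1,5], then V [2,6], then Q [6,9], then V [7,11] — 4 characters in the same relative order in both. Since dp[10][11] = 4, nothing longer is possible.

4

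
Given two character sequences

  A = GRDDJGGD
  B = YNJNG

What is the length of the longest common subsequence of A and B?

2

Taking J at A[5]=B[3], then G at A[7]=B[5] gives a common subsequence of length 2, and the DP table's final entry dp[8][5] is also 2, so no common subsequence is longer.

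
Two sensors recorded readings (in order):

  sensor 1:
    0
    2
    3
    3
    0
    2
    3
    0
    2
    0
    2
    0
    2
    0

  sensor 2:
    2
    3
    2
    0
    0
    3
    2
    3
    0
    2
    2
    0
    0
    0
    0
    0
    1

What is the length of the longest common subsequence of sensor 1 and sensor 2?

10

Pick 2 [2,1], 3 [3,2], 3 [4,6], 2 [6,7], 3 [7,8], 0 [8,9], 2 [9,11], 0 [10,14], 0 [12,15], 0 [14,16]; all 10 values appear in both, in order, and the DP table's final entry dp[14][17] is also 10, so no common subsequence is longer.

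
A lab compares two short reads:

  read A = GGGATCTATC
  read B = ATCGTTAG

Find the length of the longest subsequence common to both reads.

Let dp[i][j] be the LCS length of the first i bases of read A and the first j bases of read B. dp[i][j] = dp[i-1][j-1]+1 when the i-th and j-th bases match, else max(dp[i-1][j], dp[i][j-1]).
    ·  A  T  C  G  T  T  A  G
 ·  0  0  0  0  0  0  0  0  0
 G  0  0  0  0  1  1  1  1  1
 G  0  0  0  0  1  1  1  1  2
 G  0  0  0  0  1  1  1  1  2
 A  0  1  1  1  1  1  1  2  2
 T  0  1  2  2  2  2  2  2  2
 C  0  1  2  3  3  3  3  3  3
 T  0  1  2  3  3  4  4  4  4
 A  0  1  2  3  3  4  4  5  5
 T  0  1  2  3  3  4  5  5  5
 C  0  1  2  3  3  4  5  5  5
dp[10][8] = 5. One LCS (by backtracking along matches): ATCTA.

5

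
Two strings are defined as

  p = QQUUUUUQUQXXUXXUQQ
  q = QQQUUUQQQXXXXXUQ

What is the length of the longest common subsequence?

Taking Q [1,2], Q [2,3], U [3,4], U [4,5], U [5,6], Q [8,8], Q [10,9], X [11,11], X [12,12], X [14,13], X [15,14], U [16,15], Q [18,16] gives a common subsequence of length 13, and the DP table's final entry dp[18][16] is also 13, so no common subsequence is longer.

13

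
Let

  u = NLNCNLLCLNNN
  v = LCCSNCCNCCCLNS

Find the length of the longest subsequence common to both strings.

Match L at u[2]=v[1]; then N at u[3]=v[5]; then C at u[4]=v[7]; then N at u[5]=v[8]; then C at u[8]=v[11]; then L at u[9]=v[12]; then N at u[10]=v[13] — 7 characters in the same relative order in both. Since dp[12][14] = 7, nothing longer is possible.

7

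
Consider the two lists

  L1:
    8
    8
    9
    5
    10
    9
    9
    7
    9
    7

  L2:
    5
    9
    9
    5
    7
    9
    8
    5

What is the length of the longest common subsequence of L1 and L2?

Match 5 (L1 #4, L2 #1), then 9 (L1 #6, L2 #2), then 9 (L1 #7, L2 #3), then 7 (L1 #8, L2 #5), then 9 (L1 #9, L2 #6) — 5 values in the same relative order in both. Since dp[10][8] = 5, nothing longer is possible.

5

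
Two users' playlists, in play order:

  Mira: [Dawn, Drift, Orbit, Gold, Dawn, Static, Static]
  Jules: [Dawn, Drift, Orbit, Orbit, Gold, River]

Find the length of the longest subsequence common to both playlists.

Pick Dawn (Mira #1, Jules #1) → Drift (Mira #2, Jules #2) → Orbit (Mira #3, Jules #4) → Gold (Mira #4, Jules #5); all 4 songs appear in both, in order. dp[7][6] = 4 confirms this is the maximum.

4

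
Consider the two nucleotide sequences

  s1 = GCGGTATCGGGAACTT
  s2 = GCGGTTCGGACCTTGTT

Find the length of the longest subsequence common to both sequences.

Pick G (s1 #1, s2 #1), then C (s1 #2, s2 #2), then G (s1 #3, s2 #3), then G (s1 #4, s2 #4), then T (s1 #5, s2 #5), then T (s1 #7, s2 #6), then C (s1 #8, s2 #7), then G (s1 #10, s2 #8), then G (s1 #11, s2 #9), then A (s1 #12, s2 #10), then C (s1 #14, s2 #12), then T (s1 #15, s2 #16), then T (s1 #16, s2 #17); all 13 bases appear in both, in order. Since dp[16][17] = 13, nothing longer is possible.

13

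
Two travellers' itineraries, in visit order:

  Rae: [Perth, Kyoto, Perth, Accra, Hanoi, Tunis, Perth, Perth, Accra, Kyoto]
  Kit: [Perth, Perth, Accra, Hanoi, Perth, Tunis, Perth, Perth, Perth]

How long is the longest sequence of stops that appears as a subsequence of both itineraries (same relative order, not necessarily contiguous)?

Pick Perth at Rae[1]=Kit[1], Perth at Rae[3]=Kit[2], Accra at Rae[4]=Kit[3], Hanoi at Rae[5]=Kit[4], Tunis at Rae[6]=Kit[6], Perth at Rae[7]=Kit[8], Perth at Rae[8]=Kit[9]; all 7 stops appear in both, in order. dp[10][9] = 7 confirms this is the maximum.

7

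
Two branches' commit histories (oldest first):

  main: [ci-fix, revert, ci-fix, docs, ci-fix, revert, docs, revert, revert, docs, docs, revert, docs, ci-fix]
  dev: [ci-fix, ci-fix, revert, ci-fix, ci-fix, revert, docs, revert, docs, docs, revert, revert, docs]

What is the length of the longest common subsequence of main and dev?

11

Taking ci-fix [1,2]; then revert [2,3]; then ci-fix [3,4]; then ci-fix [5,5]; then revert [6,6]; then docs [7,7]; then revert [9,8]; then docs [10,9]; then docs [11,10]; then revert [12,12]; then docs [13,13] gives a common subsequence of length 11. dp[14][13] = 11 confirms this is the maximum.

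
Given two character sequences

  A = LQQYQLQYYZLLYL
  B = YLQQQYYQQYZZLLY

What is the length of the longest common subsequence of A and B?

Match L at A[1]=B[2], Q at A[2]=B[4], Q at A[3]=B[5], Y at A[4]=B[7], Q at A[5]=B[8], Q at A[7]=B[9], Y at A[8]=B[10], Z at A[10]=B[12], L at A[11]=B[13], L at A[12]=B[14], Y at A[13]=B[15] — 11 characters in the same relative order in both. The LCS DP gives dp[14][15] = 11, so this is optimal.

11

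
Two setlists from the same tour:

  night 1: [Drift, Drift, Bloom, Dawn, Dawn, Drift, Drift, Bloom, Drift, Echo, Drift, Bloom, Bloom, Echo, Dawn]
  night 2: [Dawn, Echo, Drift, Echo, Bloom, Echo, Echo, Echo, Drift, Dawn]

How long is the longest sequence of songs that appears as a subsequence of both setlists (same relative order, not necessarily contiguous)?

Match Dawn at night 1[4]=night 2[1], Drift at night 1[6]=night 2[3], Bloom at night 1[8]=night 2[5], Echo at night 1[10]=night 2[8], Drift at night 1[11]=night 2[9], Dawn at night 1[15]=night 2[10] — 6 songs in the same relative order in both. Since dp[15][10] = 6, nothing longer is possible.

6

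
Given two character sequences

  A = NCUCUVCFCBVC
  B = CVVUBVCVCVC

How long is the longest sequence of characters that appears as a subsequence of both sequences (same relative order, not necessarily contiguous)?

7

Let dp[i][j] be the LCS length of the first i characters of A and the first j characters of B. dp[i][j] = dp[i-1][j-1]+1 when the i-th and j-th characters match, else max(dp[i-1][j], dp[i][j-1]).
    ·  C  V  V  U  B  V  C  V  C  V  C
 ·  0  0  0  0  0  0  0  0  0  0  0  0
 N  0  0  0  0  0  0  0  0  0  0  0  0
 C  0  1  1  1  1  1  1  1  1  1  1  1
 U  0  1  1  1  2  2  2  2  2  2  2  2
 C  0  1  1  1  2  2  2  3  3  3  3  3
 U  0  1  1  1  2  2  2  3  3  3  3  3
 V  0  1  2  2  2  2  3  3  4  4  4  4
 C  0  1  2  2  2  2  3  4  4  5  5  5
 F  0  1  2  2  2  2  3  4  4  5  5  5
 C  0  1  2  2  2  2  3  4  4  5  5  6
 B  0  1  2  2  2  3  3  4  4  5  5  6
 V  0  1  2  3  3  3  4  4  5  5  6  6
 C  0  1  2  3  3  3  4  5  5  6  6  7
dp[12][11] = 7. One LCS (by backtracking along matches): CUCVCVC.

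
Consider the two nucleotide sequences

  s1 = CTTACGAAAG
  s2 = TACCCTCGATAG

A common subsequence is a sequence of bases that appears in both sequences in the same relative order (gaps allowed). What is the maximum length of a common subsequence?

Match C [1,5], T [3,6], C [5,7], G [6,8], A [7,9], A [9,11], G [10,12] — 7 bases in the same relative order in both. The LCS DP gives dp[10][12] = 7, so this is optimal.

7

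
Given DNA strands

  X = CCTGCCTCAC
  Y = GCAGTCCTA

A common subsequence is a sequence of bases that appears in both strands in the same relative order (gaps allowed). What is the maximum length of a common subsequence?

6

Match C at X[1]=Y[2] → T at X[3]=Y[5] → C at X[5]=Y[6] → C at X[6]=Y[7] → T at X[7]=Y[8] → A at X[9]=Y[9] — 6 bases in the same relative order in both. Since dp[10][9] = 6, nothing longer is possible.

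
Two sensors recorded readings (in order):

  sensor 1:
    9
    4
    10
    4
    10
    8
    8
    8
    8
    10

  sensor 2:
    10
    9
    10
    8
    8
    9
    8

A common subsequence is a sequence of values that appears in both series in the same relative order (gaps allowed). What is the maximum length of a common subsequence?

Let dp[i][j] be the LCS length of the first i values of sensor 1 and the first j values of sensor 2. dp[i][j] = dp[i-1][j-1]+1 when the i-th and j-th values match, else max(dp[i-1][j], dp[i][j-1]).
    · 10  9 10  8  8  9  8
 ·  0  0  0  0  0  0  0  0
 9  0  0  1  1  1  1  1  1
 4  0  0  1  1  1  1  1  1
10  0  1  1  2  2  2  2  2
 4  0  1  1  2  2  2  2  2
10  0  1  1  2  2  2  2  2
 8  0  1  1  2  3  3  3  3
 8  0  1  1  2  3  4  4  4
 8  0  1  1  2  3  4  4  5
 8  0  1  1  2  3  4  4  5
10  0  1  1  2  3  4  4  5
dp[10][7] = 5. One LCS (by backtracking along matches): 9, 10, 8, 8, 8.

5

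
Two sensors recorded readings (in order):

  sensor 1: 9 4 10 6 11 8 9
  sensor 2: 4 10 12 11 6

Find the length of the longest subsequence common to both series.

Match 4 [2,1], then 10 [3,2], then 6 [4,5] — 3 values in the same relative order in both. Since dp[7][5] = 3, nothing longer is possible.

3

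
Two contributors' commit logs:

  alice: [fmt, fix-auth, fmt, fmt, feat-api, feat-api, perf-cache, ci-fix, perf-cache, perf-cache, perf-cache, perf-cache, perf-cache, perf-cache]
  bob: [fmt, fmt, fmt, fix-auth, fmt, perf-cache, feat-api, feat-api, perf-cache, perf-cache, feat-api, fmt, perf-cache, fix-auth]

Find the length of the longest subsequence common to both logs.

8

Pick fmt (alice #1, bob #3), then fix-auth (alice #2, bob #4), then fmt (alice #3, bob #5), then feat-api (alice #5, bob #7), then feat-api (alice #6, bob #8), then perf-cache (alice #7, bob #9), then perf-cache (alice #9, bob #10), then perf-cache (alice #10, bob #13); all 8 commits appear in both, in order. dp[14][14] = 8 confirms this is the maximum.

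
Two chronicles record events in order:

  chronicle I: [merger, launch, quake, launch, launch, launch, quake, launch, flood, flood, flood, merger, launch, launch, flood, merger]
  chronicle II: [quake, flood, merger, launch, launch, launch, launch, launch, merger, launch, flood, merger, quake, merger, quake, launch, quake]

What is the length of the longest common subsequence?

Match merger (chronicle I #1, chronicle II #3); then launch (chronicle I #2, chronicle II #4); then launch (chronicle I #4, chronicle II #5); then launch (chronicle I #5, chronicle II #6); then launch (chronicle I #6, chronicle II #7); then launch (chronicle I #8, chronicle II #8); then merger (chronicle I #12, chronicle II #9); then launch (chronicle I #14, chronicle II #10); then flood (chronicle I #15, chronicle II #11); then merger (chronicle I #16, chronicle II #14) — 10 events in the same relative order in both. dp[16][17] = 10 confirms this is the maximum.

10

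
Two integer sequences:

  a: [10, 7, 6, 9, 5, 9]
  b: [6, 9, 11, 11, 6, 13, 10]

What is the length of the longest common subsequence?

2

Let dp[i][j] be the LCS length of the first i values of a and the first j values of b. dp[i][j] = dp[i-1][j-1]+1 when the i-th and j-th values match, else max(dp[i-1][j], dp[i][j-1]).
    ·  6  9 11 11  6 13 10
 ·  0  0  0  0  0  0  0  0
10  0  0  0  0  0  0  0  1
 7  0  0  0  0  0  0  0  1
 6  0  1  1  1  1  1  1  1
 9  0  1  2  2  2  2  2  2
 5  0  1  2  2  2  2  2  2
 9  0  1  2  2  2  2  2  2
dp[6][7] = 2. One LCS (by backtracking along matches): 6, 9.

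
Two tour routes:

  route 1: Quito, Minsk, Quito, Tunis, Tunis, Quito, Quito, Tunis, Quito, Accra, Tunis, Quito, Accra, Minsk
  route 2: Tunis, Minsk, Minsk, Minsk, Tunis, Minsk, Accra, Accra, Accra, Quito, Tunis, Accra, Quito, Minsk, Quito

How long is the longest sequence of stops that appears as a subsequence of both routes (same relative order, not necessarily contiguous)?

Pick Minsk (route 1 #2, route 2 #4); then Tunis (route 1 #4, route 2 #5); then Quito (route 1 #7, route 2 #10); then Tunis (route 1 #8, route 2 #11); then Accra (route 1 #10, route 2 #12); then Quito (route 1 #12, route 2 #13); then Minsk (route 1 #14, route 2 #14); all 7 stops appear in both, in order, and the DP table's final entry dp[14][15] is also 7, so no common subsequence is longer.

7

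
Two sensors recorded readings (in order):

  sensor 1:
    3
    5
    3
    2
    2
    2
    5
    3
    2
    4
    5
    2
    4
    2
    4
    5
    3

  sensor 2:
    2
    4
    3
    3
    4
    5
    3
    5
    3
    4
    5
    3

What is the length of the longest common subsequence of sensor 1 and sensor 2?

Pick 3 [1,4]; then 5 [2,6]; then 3 [3,7]; then 5 [7,8]; then 3 [8,9]; then 4 [15,10]; then 5 [16,11]; then 3 [17,12]; all 8 values appear in both, in order, and the DP table's final entry dp[17][12] is also 8, so no common subsequence is longer.

8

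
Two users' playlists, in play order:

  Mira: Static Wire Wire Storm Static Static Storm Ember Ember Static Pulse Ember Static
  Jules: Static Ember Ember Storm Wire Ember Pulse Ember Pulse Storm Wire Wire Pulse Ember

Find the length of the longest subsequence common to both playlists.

Match Static (Mira #1, Jules #1) → Wire (Mira #3, Jules #5) → Ember (Mira #8, Jules #6) → Ember (Mira #9, Jules #8) → Pulse (Mira #11, Jules #13) → Ember (Mira #12, Jules #14) — 6 songs in the same relative order in both. dp[13][14] = 6 confirms this is the maximum.

6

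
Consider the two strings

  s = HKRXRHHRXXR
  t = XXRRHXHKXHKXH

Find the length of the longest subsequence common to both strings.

6

One common subsequence of length 6: R at s[3]=t[3] → R at s[5]=t[4] → H at s[6]=t[5] → H at s[7]=t[7] → X at s[9]=t[9] → X at s[10]=t[12]. The LCS DP gives dp[11][13] = 6, so this is optimal.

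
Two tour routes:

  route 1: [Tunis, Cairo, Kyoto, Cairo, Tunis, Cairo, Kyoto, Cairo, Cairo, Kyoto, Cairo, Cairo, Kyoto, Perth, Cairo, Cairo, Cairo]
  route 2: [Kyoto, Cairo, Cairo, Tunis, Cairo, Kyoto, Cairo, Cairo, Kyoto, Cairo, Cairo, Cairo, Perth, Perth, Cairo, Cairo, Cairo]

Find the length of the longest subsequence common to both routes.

14

Pick Cairo at route 1[2]=route 2[2], Cairo at route 1[4]=route 2[3], Tunis at route 1[5]=route 2[4], Cairo at route 1[6]=route 2[5], Kyoto at route 1[7]=route 2[6], Cairo at route 1[8]=route 2[7], Cairo at route 1[9]=route 2[8], Kyoto at route 1[10]=route 2[9], Cairo at route 1[11]=route 2[11], Cairo at route 1[12]=route 2[12], Perth at route 1[14]=route 2[14], Cairo at route 1[15]=route 2[15], Cairo at route 1[16]=route 2[16], Cairo at route 1[17]=route 2[17]; all 14 stops appear in both, in order. Since dp[17][17] = 14, nothing longer is possible.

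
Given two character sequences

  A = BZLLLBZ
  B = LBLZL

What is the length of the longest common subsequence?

Let dp[i][j] be the LCS length of the first i characters of A and the first j characters of B. dp[i][j] = dp[i-1][j-1]+1 when the i-th and j-th characters match, else max(dp[i-1][j], dp[i][j-1]).
    ·  L  B  L  Z  L
 ·  0  0  0  0  0  0
 B  0  0  1  1  1  1
 Z  0  0  1  1  2  2
 L  0  1  1  2  2  3
 L  0  1  1  2  2  3
 L  0  1  1  2  2  3
 B  0  1  2  2  2  3
 Z  0  1  2  2  3  3
dp[7][5] = 3. One LCS (by backtracking along matches): BZL.

3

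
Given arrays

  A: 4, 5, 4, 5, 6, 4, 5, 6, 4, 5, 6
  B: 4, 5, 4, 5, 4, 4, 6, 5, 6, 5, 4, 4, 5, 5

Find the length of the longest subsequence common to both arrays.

9

Match 4 (A #1, B #1); then 5 (A #2, B #2); then 4 (A #3, B #3); then 5 (A #4, B #4); then 6 (A #5, B #7); then 5 (A #7, B #8); then 6 (A #8, B #9); then 4 (A #9, B #12); then 5 (A #10, B #14) — 9 values in the same relative order in both. dp[11][14] = 9 confirms this is the maximum.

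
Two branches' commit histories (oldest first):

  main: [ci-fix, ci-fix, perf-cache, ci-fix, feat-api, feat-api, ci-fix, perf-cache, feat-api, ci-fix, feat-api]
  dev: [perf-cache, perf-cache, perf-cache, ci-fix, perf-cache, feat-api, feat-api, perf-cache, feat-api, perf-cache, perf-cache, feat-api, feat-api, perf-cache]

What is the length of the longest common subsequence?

One common subsequence of length 7: ci-fix (main #2, dev #4), perf-cache (main #3, dev #5), feat-api (main #5, dev #7), feat-api (main #6, dev #9), perf-cache (main #8, dev #11), feat-api (main #9, dev #12), feat-api (main #11, dev #13). Since dp[11][14] = 7, nothing longer is possible.

7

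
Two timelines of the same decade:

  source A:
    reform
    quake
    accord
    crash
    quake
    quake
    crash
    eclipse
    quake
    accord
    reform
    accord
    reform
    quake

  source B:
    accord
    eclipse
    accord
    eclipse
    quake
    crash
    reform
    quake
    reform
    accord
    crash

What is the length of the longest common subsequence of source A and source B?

Pick accord (source A #3, source B #3) → quake (source A #6, source B #5) → crash (source A #7, source B #6) → quake (source A #9, source B #8) → reform (source A #11, source B #9) → accord (source A #12, source B #10); all 6 events appear in both, in order. dp[14][11] = 6 confirms this is the maximum.

6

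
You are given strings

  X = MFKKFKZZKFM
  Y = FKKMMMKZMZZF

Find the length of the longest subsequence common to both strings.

One common subsequence of length 7: F (X #2, Y #1), then K (X #3, Y #2), then K (X #4, Y #3), then K (X #6, Y #7), then Z (X #7, Y #10), then Z (X #8, Y #11), then F (X #10, Y #12). Since dp[11][12] = 7, nothing longer is possible.

7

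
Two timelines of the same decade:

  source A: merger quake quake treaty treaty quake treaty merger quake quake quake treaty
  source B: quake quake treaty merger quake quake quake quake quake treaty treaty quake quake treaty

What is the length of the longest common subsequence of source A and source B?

Pick merger at source A[1]=source B[4]; then quake at source A[2]=source B[8]; then quake at source A[3]=source B[9]; then treaty at source A[5]=source B[10]; then treaty at source A[7]=source B[11]; then quake at source A[10]=source B[12]; then quake at source A[11]=source B[13]; then treaty at source A[12]=source B[14]; all 8 events appear in both, in order. The LCS DP gives dp[12][14] = 8, so this is optimal.

8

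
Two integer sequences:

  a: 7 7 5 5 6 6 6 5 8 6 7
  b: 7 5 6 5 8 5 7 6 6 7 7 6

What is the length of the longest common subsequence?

Let dp[i][j] be the LCS length of the first i values of a and the first j values of b. dp[i][j] = dp[i-1][j-1]+1 when the i-th and j-th values match, else max(dp[i-1][j], dp[i][j-1]).
    ·  7  5  6  5  8  5  7  6  6  7  7  6
 ·  0  0  0  0  0  0  0  0  0  0  0  0  0
 7  0  1  1  1  1  1  1  1  1  1  1  1  1
 7  0  1  1  1  1  1  1  2  2  2  2  2  2
 5  0  1  2  2  2  2  2  2  2  2  2  2  2
 5  0  1  2  2  3  3  3  3  3  3  3  3  3
 6  0  1  2  3  3  3  3  3  4  4  4  4  4
 6  0  1  2  3  3  3  3  3  4  5  5  5  5
 6  0  1  2  3  3  3  3  3  4  5  5  5  6
 5  0  1  2  3  4  4  4  4  4  5  5  5  6
 8  0  1  2  3  4  5  5  5  5  5  5  5  6
 6  0  1  2  3  4  5  5  5  6  6  6  6  6
 7  0  1  2  3  4  5  5  6  6  6  7  7  7
dp[11][12] = 7. One LCS (by backtracking along matches): 7, 5, 6, 5, 8, 6, 7.

7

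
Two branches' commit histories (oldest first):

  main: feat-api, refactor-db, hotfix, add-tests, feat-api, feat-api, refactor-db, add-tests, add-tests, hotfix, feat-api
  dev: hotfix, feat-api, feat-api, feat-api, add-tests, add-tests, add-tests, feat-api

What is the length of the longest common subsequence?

6

One common subsequence of length 6: feat-api at main[1]=dev[2] → feat-api at main[5]=dev[3] → feat-api at main[6]=dev[4] → add-tests at main[8]=dev[6] → add-tests at main[9]=dev[7] → feat-api at main[11]=dev[8]. dp[11][8] = 6 confirms this is the maximum.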